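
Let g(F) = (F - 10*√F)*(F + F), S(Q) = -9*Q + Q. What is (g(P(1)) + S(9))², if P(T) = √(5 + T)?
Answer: 400*(3 + 6^(¾))² ≈ 18680.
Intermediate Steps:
S(Q) = -8*Q
g(F) = 2*F*(F - 10*√F) (g(F) = (F - 10*√F)*(2*F) = 2*F*(F - 10*√F))
(g(P(1)) + S(9))² = ((-20*(5 + 1)^(¾) + 2*(√(5 + 1))²) - 8*9)² = ((-20*6^(¾) + 2*(√6)²) - 72)² = ((-20*6^(¾) + 2*6) - 72)² = ((-20*6^(¾) + 12) - 72)² = ((12 - 20*6^(¾)) - 72)² = (-60 - 20*6^(¾))²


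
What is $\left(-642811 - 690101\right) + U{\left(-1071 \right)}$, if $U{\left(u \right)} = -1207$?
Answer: $-1334119$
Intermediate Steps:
$\left(-642811 - 690101\right) + U{\left(-1071 \right)} = \left(-642811 - 690101\right) - 1207 = -1332912 - 1207 = -1334119$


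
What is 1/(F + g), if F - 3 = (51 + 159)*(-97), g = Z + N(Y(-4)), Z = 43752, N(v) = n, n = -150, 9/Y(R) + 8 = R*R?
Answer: 1/23235 ≈ 4.3039e-5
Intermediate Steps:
Y(R) = 9/(-8 + R²) (Y(R) = 9/(-8 + R*R) = 9/(-8 + R²))
N(v) = -150
g = 43602 (g = 43752 - 150 = 43602)
F = -20367 (F = 3 + (51 + 159)*(-97) = 3 + 210*(-97) = 3 - 20370 = -20367)
1/(F + g) = 1/(-20367 + 43602) = 1/23235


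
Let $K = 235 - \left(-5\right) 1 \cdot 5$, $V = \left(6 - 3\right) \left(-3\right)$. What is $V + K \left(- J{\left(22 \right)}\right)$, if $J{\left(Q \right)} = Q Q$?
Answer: $-125849$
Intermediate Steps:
$J{\left(Q \right)} = Q^{2}$
$V = -9$ ($V = \left(6 - 3\right) \left(-3\right) = 3 \left(-3\right) = -9$)
$K = 260$ ($K = 235 - \left(-5\right) 5 = 235 - -25 = 235 + 25 = 260$)
$V + K \left(- J{\left(22 \right)}\right) = -9 + 260 \left(- 22^{2}\right) = -9 + 260 \left(\left(-1\right) 484\right) = -9 + 260 \left(-484\right) = -9 - 125840 = -125849$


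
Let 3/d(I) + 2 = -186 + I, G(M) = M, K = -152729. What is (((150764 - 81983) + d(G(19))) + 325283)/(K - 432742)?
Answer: -66596813/98944599 ≈ -0.67307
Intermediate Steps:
d(I) = 3/(-188 + I) (d(I) = 3/(-2 + (-186 + I)) = 3/(-188 + I))
(((150764 - 81983) + d(G(19))) + 325283)/(K - 432742) = (((150764 - 81983) + 3/(-188 + 19)) + 325283)/(-152729 - 432742) = ((68781 + 3/(-169)) + 325283)/(-585471) = ((68781 + 3*(-1/169)) + 325283)*(-1/585471) = ((68781 - 3/169) + 325283)*(-1/585471) = (11623986/169 + 325283)*(-1/585471) = (66596813/169)*(-1/585471) = -66596813/98944599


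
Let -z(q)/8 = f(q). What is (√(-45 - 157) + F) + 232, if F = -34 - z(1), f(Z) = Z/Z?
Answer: 206 + I*√202 ≈ 206.0 + 14.213*I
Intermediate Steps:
f(Z) = 1
z(q) = -8 (z(q) = -8*1 = -8)
F = -26 (F = -34 - 1*(-8) = -34 + 8 = -26)
(√(-45 - 157) + F) + 232 = (√(-45 - 157) - 26) + 232 = (√(-202) - 26) + 232 = (I*√202 - 26) + 232 = (-26 + I*√202) + 232 = 206 + I*√202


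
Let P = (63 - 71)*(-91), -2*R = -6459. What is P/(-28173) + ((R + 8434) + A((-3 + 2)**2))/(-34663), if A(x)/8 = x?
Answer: -708111667/1953121398 ≈ -0.36255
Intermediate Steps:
R = 6459/2 (R = -1/2*(-6459) = 6459/2 ≈ 3229.5)
A(x) = 8*x
P = 728 (P = -8*(-91) = 728)
P/(-28173) + ((R + 8434) + A((-3 + 2)**2))/(-34663) = 728/(-28173) + ((6459/2 + 8434) + 8*(-3 + 2)**2)/(-34663) = 728*(-1/28173) + (23327/2 + 8*(-1)**2)*(-1/34663) = -728/28173 + (23327/2 + 8*1)*(-1/34663) = -728/28173 + (23327/2 + 8)*(-1/34663) = -728/28173 + (23343/2)*(-1/34663) = -728/28173 - 23343/69326 = -708111667/1953121398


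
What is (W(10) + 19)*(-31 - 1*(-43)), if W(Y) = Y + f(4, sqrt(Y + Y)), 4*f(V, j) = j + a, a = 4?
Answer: 360 + 6*sqrt(5) ≈ 373.42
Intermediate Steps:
f(V, j) = 1 + j/4 (f(V, j) = (j + 4)/4 = (4 + j)/4 = 1 + j/4)
W(Y) = 1 + Y + sqrt(2)*sqrt(Y)/4 (W(Y) = Y + (1 + sqrt(Y + Y)/4) = Y + (1 + sqrt(2*Y)/4) = Y + (1 + (sqrt(2)*sqrt(Y))/4) = Y + (1 + sqrt(2)*sqrt(Y)/4) = 1 + Y + sqrt(2)*sqrt(Y)/4)
(W(10) + 19)*(-31 - 1*(-43)) = ((1 + 10 + sqrt(2)*sqrt(10)/4) + 19)*(-31 - 1*(-43)) = ((1 + 10 + sqrt(5)/2) + 19)*(-31 + 43) = ((11 + sqrt(5)/2) + 19)*12 = (30 + sqrt(5)/2)*12 = 360 + 6*sqrt(5)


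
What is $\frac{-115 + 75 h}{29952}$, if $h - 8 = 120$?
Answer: $\frac{9485}{29952} \approx 0.31667$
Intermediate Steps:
$h = 128$ ($h = 8 + 120 = 128$)
$\frac{-115 + 75 h}{29952} = \frac{-115 + 75 \cdot 128}{29952} = \left(-115 + 9600\right) \frac{1}{29952} = 9485 \cdot \frac{1}{29952} = \frac{9485}{29952}$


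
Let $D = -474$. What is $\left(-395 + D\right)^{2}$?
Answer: $755161$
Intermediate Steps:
$\left(-395 + D\right)^{2} = \left(-395 - 474\right)^{2} = \left(-869\right)^{2} = 755161$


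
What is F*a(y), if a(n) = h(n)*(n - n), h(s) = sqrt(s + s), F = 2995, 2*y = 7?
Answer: 0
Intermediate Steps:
y = 7/2 (y = (1/2)*7 = 7/2 ≈ 3.5000)
h(s) = sqrt(2)*sqrt(s) (h(s) = sqrt(2*s) = sqrt(2)*sqrt(s))
a(n) = 0 (a(n) = (sqrt(2)*sqrt(n))*(n - n) = (sqrt(2)*sqrt(n))*0 = 0)
F*a(y) = 2995*0 = 0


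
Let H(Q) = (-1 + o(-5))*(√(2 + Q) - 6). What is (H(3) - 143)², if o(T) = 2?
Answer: (149 - √5)² ≈ 21540.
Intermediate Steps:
H(Q) = -6 + √(2 + Q) (H(Q) = (-1 + 2)*(√(2 + Q) - 6) = 1*(-6 + √(2 + Q)) = -6 + √(2 + Q))
(H(3) - 143)² = ((-6 + √(2 + 3)) - 143)² = ((-6 + √5) - 143)² = (-149 + √5)²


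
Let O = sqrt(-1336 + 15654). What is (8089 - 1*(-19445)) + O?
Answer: 27534 + sqrt(14318) ≈ 27654.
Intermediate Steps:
O = sqrt(14318) ≈ 119.66
(8089 - 1*(-19445)) + O = (8089 - 1*(-19445)) + sqrt(14318) = (8089 + 19445) + sqrt(14318) = 27534 + sqrt(14318)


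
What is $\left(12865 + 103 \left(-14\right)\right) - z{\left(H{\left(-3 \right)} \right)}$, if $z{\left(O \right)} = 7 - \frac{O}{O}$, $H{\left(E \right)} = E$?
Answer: $11417$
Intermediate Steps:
$z{\left(O \right)} = 6$ ($z{\left(O \right)} = 7 - 1 = 6$)
$\left(12865 + 103 \left(-14\right)\right) - z{\left(H{\left(-3 \right)} \right)} = \left(12865 + 103 \left(-14\right)\right) - 6 = \left(12865 - 1442\right) - 6 = 11423 - 6 = 11417$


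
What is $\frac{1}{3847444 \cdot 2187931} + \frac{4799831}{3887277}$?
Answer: $\frac{40404698959953363761}{32722872317574414828} \approx 1.2348$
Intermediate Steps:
$\frac{1}{3847444 \cdot 2187931} + \frac{4799831}{3887277} = \frac{1}{3847444} \cdot \frac{1}{2187931} + 4799831 \cdot \frac{1}{3887277} = \frac{1}{8417941998364} + \frac{4799831}{3887277} = \frac{40404698959953363761}{32722872317574414828}$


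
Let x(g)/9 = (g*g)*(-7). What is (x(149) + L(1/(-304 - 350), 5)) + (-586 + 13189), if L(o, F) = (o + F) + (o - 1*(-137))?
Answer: -453195187/327 ≈ -1.3859e+6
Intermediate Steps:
x(g) = -63*g² (x(g) = 9*((g*g)*(-7)) = 9*(g²*(-7)) = 9*(-7*g²) = -63*g²)
L(o, F) = 137 + F + 2*o (L(o, F) = (F + o) + (o + 137) = (F + o) + (137 + o) = 137 + F + 2*o)
(x(149) + L(1/(-304 - 350), 5)) + (-586 + 13189) = (-63*149² + (137 + 5 + 2/(-304 - 350))) + (-586 + 13189) = (-63*22201 + (137 + 5 + 2/(-654))) + 12603 = (-1398663 + (137 + 5 + 2*(-1/654))) + 12603 = (-1398663 + (137 + 5 - 1/327)) + 12603 = (-1398663 + 46433/327) + 12603 = -457316368/327 + 12603 = -453195187/327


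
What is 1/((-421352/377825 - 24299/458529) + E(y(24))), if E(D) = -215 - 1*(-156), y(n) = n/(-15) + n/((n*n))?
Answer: -173243719425/10423762326958 ≈ -0.016620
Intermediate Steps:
y(n) = 1/n - n/15 (y(n) = n*(-1/15) + n/(n²) = -n/15 + n/n² = -n/15 + 1/n = 1/n - n/15)
E(D) = -59 (E(D) = -215 + 156 = -59)
1/((-421352/377825 - 24299/458529) + E(y(24))) = 1/((-421352/377825 - 24299/458529) - 59) = 1/(-202382880883/173243719425 - 59) = 1/(-10423762326958/173243719425) = -173243719425/10423762326958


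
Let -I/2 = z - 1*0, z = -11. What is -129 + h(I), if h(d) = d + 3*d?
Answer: -41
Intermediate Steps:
I = 22 (I = -2*(-11 - 1*0) = -2*(-11 + 0) = -2*(-11) = 22)
h(d) = 4*d
-129 + h(I) = -129 + 4*22 = -129 + 88 = -41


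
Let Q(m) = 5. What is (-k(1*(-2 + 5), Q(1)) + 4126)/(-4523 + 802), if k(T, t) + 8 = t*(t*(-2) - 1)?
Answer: -4189/3721 ≈ -1.1258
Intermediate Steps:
k(T, t) = -8 + t*(-1 - 2*t) (k(T, t) = -8 + t*(t*(-2) - 1) = -8 + t*(-2*t - 1) = -8 + t*(-1 - 2*t))
(-k(1*(-2 + 5), Q(1)) + 4126)/(-4523 + 802) = (-(-8 - 1*5 - 2*5²) + 4126)/(-4523 + 802) = (-(-8 - 5 - 2*25) + 4126)/(-3721) = (-(-8 - 5 - 50) + 4126)*(-1/3721) = (-1*(-63) + 4126)*(-1/3721) = (63 + 4126)*(-1/3721) = 4189*(-1/3721) = -4189/3721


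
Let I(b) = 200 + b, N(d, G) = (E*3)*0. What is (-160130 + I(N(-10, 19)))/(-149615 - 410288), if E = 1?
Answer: 159930/559903 ≈ 0.28564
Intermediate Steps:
N(d, G) = 0 (N(d, G) = (1*3)*0 = 3*0 = 0)
(-160130 + I(N(-10, 19)))/(-149615 - 410288) = (-160130 + (200 + 0))/(-149615 - 410288) = (-160130 + 200)/(-559903) = -159930*(-1/559903) = 159930/559903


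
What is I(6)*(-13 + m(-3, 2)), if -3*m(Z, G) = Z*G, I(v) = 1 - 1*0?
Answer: -11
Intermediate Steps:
I(v) = 1 (I(v) = 1 + 0 = 1)
m(Z, G) = -G*Z/3 (m(Z, G) = -Z*G/3 = -G*Z/3)
I(6)*(-13 + m(-3, 2)) = 1*(-13 - ⅓*2*(-3)) = 1*(-13 + 2) = 1*(-11) = -11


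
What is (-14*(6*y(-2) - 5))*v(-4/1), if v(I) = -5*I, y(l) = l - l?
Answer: 1400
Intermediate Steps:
y(l) = 0
(-14*(6*y(-2) - 5))*v(-4/1) = (-14*(6*0 - 5))*(-(-20)/1) = (-14*(0 - 5))*(-(-20)) = (-14*(-5))*(-5*(-4)) = 70*20 = 1400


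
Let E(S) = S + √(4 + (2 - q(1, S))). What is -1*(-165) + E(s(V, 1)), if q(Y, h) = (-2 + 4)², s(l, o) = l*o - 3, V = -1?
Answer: 161 + √2 ≈ 162.41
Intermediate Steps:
s(l, o) = -3 + l*o
q(Y, h) = 4 (q(Y, h) = 2² = 4)
E(S) = S + √2 (E(S) = S + √(4 + (2 - 1*4)) = S + √(4 + (2 - 4)) = S + √(4 - 2) = S + √2)
-1*(-165) + E(s(V, 1)) = -1*(-165) + ((-3 - 1*1) + √2) = 165 + ((-3 - 1) + √2) = 165 + (-4 + √2) = 161 + √2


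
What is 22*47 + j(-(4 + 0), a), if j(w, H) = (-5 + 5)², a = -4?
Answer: 1034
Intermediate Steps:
j(w, H) = 0 (j(w, H) = 0² = 0)
22*47 + j(-(4 + 0), a) = 22*47 + 0 = 1034 + 0 = 1034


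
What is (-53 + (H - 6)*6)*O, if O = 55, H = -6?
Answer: -6875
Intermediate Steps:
(-53 + (H - 6)*6)*O = (-53 + (-6 - 6)*6)*55 = (-53 - 12*6)*55 = (-53 - 72)*55 = -125*55 = -6875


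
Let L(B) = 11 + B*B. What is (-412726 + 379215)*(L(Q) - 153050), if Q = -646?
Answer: -8856186547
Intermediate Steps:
L(B) = 11 + B²
(-412726 + 379215)*(L(Q) - 153050) = (-412726 + 379215)*((11 + (-646)²) - 153050) = -33511*((11 + 417316) - 153050) = -33511*(417327 - 153050) = -33511*264277 = -8856186547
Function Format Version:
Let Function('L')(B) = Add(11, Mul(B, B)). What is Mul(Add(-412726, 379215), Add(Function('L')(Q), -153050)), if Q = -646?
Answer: -8856186547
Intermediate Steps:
Function('L')(B) = Add(11, Pow(B, 2))
Mul(Add(-412726, 379215), Add(Function('L')(Q), -153050)) = Mul(Add(-412726, 379215), Add(Add(11, Pow(-646, 2)), -153050)) = Mul(-33511, Add(Add(11, 417316), -153050)) = Mul(-33511, Add(417327, -153050)) = Mul(-33511, 264277) = -8856186547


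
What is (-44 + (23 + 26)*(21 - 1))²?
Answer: 876096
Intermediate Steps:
(-44 + (23 + 26)*(21 - 1))² = (-44 + 49*20)² = (-44 + 980)² = 936² = 876096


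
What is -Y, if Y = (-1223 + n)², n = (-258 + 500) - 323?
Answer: -1700416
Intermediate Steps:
n = -81 (n = 242 - 323 = -81)
Y = 1700416 (Y = (-1223 - 81)² = (-1304)² = 1700416)
-Y = -1*1700416 = -1700416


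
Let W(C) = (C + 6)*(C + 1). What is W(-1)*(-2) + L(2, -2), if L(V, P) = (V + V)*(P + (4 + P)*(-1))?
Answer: -16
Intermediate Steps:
L(V, P) = -8*V (L(V, P) = (2*V)*(P + (-4 - P)) = (2*V)*(-4) = -8*V)
W(C) = (1 + C)*(6 + C) (W(C) = (6 + C)*(1 + C) = (1 + C)*(6 + C))
W(-1)*(-2) + L(2, -2) = (6 + (-1)² + 7*(-1))*(-2) - 8*2 = (6 + 1 - 7)*(-2) - 16 = 0*(-2) - 16 = 0 - 16 = -16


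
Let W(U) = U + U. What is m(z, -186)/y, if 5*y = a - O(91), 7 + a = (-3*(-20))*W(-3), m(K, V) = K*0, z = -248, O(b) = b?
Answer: 0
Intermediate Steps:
W(U) = 2*U
m(K, V) = 0
a = -367 (a = -7 + (-3*(-20))*(2*(-3)) = -7 + 60*(-6) = -7 - 360 = -367)
y = -458/5 (y = (-367 - 1*91)/5 = (-367 - 91)/5 = (1/5)*(-458) = -458/5 ≈ -91.600)
m(z, -186)/y = 0/(-458/5) = 0*(-5/458) = 0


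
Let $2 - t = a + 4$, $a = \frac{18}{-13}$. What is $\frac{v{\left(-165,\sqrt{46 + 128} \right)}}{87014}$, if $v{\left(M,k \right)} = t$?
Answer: $- \frac{4}{565591} \approx -7.0722 \cdot 10^{-6}$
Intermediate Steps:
$a = - \frac{18}{13}$ ($a = 18 \left(- \frac{1}{13}\right) = - \frac{18}{13} \approx -1.3846$)
$t = - \frac{8}{13}$ ($t = 2 - \left(- \frac{18}{13} + 4\right) = 2 - \frac{34}{13} = - \frac{8}{13} \approx -0.61539$)
$v{\left(M,k \right)} = - \frac{8}{13}$
$\frac{v{\left(-165,\sqrt{46 + 128} \right)}}{87014} = - \frac{8}{13 \cdot 87014} = \left(- \frac{8}{13}\right) \frac{1}{87014} = - \frac{4}{565591}$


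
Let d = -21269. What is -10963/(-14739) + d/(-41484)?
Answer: 256090961/203810892 ≈ 1.2565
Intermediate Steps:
-10963/(-14739) + d/(-41484) = -10963/(-14739) - 21269/(-41484) = -10963*(-1/14739) - 21269*(-1/41484) = 10963/14739 + 21269/41484 = 256090961/203810892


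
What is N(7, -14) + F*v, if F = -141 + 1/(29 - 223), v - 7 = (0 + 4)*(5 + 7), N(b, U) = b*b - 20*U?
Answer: -1440699/194 ≈ -7426.3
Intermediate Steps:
N(b, U) = b² - 20*U
v = 55 (v = 7 + (0 + 4)*(5 + 7) = 7 + 4*12 = 7 + 48 = 55)
F = -27355/194 (F = -141 + 1/(-194) = -141 - 1/194 = -27355/194 ≈ -141.01)
N(7, -14) + F*v = (7² - 20*(-14)) - 27355/194*55 = (49 + 280) - 1504525/194 = 329 - 1504525/194 = -1440699/194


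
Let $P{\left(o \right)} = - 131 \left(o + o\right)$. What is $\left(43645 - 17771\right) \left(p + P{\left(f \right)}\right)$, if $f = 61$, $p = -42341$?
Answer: $-1509049302$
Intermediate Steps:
$P{\left(o \right)} = - 262 o$ ($P{\left(o \right)} = - 131 \cdot 2 o = - 262 o$)
$\left(43645 - 17771\right) \left(p + P{\left(f \right)}\right) = \left(43645 - 17771\right) \left(-42341 - 15982\right) = 25874 \left(-42341 - 15982\right) = 25874 \left(-58323\right) = -1509049302$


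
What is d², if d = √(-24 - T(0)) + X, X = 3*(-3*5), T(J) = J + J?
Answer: 2001 - 180*I*√6 ≈ 2001.0 - 440.91*I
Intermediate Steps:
T(J) = 2*J
X = -45 (X = 3*(-15) = -45)
d = -45 + 2*I*√6 (d = √(-24 - 2*0) - 45 = √(-24 - 1*0) - 45 = √(-24 + 0) - 45 = √(-24) - 45 = 2*I*√6 - 45 = -45 + 2*I*√6 ≈ -45.0 + 4.899*I)
d² = (-45 + 2*I*√6)²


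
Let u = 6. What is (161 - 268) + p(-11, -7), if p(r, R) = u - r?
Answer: -90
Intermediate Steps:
p(r, R) = 6 - r
(161 - 268) + p(-11, -7) = (161 - 268) + (6 - 1*(-11)) = -107 + (6 + 11) = -107 + 17 = -90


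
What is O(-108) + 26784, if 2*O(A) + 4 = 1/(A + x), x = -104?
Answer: 11355567/424 ≈ 26782.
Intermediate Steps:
O(A) = -2 + 1/(2*(-104 + A)) (O(A) = -2 + 1/(2*(A - 104)) = -2 + 1/(2*(-104 + A)))
O(-108) + 26784 = (417 - 4*(-108))/(2*(-104 - 108)) + 26784 = (½)*(417 + 432)/(-212) + 26784 = (½)*(-1/212)*849 + 26784 = -849/424 + 26784 = 11355567/424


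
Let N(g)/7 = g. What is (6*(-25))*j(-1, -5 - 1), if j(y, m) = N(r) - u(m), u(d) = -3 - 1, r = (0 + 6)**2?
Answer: -38400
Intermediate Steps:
r = 36 (r = 6**2 = 36)
u(d) = -4
N(g) = 7*g
j(y, m) = 256 (j(y, m) = 7*36 - 1*(-4) = 252 + 4 = 256)
(6*(-25))*j(-1, -5 - 1) = (6*(-25))*256 = -150*256 = -38400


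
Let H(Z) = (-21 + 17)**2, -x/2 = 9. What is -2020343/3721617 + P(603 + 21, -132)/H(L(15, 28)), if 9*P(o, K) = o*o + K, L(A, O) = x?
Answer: 40231282171/14886468 ≈ 2702.5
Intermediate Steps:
x = -18 (x = -2*9 = -18)
L(A, O) = -18
P(o, K) = K/9 + o**2/9 (P(o, K) = (o*o + K)/9 = (o**2 + K)/9 = (K + o**2)/9 = K/9 + o**2/9)
H(Z) = 16 (H(Z) = (-4)**2 = 16)
-2020343/3721617 + P(603 + 21, -132)/H(L(15, 28)) = -2020343/3721617 + ((1/9)*(-132) + (603 + 21)**2/9)/16 = -2020343*1/3721617 + (-44/3 + (1/9)*624**2)*(1/16) = -2020343/3721617 + (-44/3 + (1/9)*389376)*(1/16) = -2020343/3721617 + (-44/3 + 43264)*(1/16) = -2020343/3721617 + (129748/3)*(1/16) = -2020343/3721617 + 32437/12 = 40231282171/14886468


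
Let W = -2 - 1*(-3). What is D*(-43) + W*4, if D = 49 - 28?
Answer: -899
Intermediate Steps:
W = 1 (W = -2 + 3 = 1)
D = 21
D*(-43) + W*4 = 21*(-43) + 1*4 = -903 + 4 = -899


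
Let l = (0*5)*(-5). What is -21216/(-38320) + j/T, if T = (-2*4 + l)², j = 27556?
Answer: 16520371/38320 ≈ 431.12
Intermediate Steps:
l = 0 (l = 0*(-5) = 0)
T = 64 (T = (-2*4 + 0)² = (-8 + 0)² = (-8)² = 64)
-21216/(-38320) + j/T = -21216/(-38320) + 27556/64 = -21216*(-1/38320) + 27556*(1/64) = 1326/2395 + 6889/16 = 16520371/38320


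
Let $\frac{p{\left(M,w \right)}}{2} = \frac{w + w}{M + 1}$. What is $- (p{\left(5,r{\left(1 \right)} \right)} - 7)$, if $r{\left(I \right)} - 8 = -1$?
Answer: $\frac{7}{3} \approx 2.3333$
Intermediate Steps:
$r{\left(I \right)} = 7$ ($r{\left(I \right)} = 8 - 1 = 7$)
$p{\left(M,w \right)} = \frac{4 w}{1 + M}$ ($p{\left(M,w \right)} = 2 \frac{w + w}{M + 1} = 2 \frac{2 w}{1 + M} = \frac{4 w}{1 + M}$)
$- (p{\left(5,r{\left(1 \right)} \right)} - 7) = - (4 \cdot 7 \frac{1}{1 + 5} - 7) = - (4 \cdot 7 \cdot \frac{1}{6} - 7) = - (\frac{14}{3} - 7) = \left(-1\right) \left(- \frac{7}{3}\right) = \frac{7}{3}$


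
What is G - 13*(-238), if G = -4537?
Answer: -1443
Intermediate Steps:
G - 13*(-238) = -4537 - 13*(-238) = -4537 - 1*(-3094) = -4537 + 3094 = -1443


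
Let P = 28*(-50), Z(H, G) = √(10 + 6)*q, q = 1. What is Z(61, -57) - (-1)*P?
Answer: -1396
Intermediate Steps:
Z(H, G) = 4 (Z(H, G) = √(10 + 6)*1 = √16*1 = 4*1 = 4)
P = -1400
Z(61, -57) - (-1)*P = 4 - (-1)*(-1400) = 4 - 1*1400 = 4 - 1400 = -1396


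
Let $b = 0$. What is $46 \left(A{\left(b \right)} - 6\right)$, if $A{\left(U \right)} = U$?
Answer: $-276$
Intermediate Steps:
$46 \left(A{\left(b \right)} - 6\right) = 46 \left(0 - 6\right) = 46 \left(-6\right) = -276$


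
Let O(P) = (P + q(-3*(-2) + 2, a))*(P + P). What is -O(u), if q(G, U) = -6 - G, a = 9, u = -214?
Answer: -97584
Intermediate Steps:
O(P) = 2*P*(-14 + P) (O(P) = (P + (-6 - (-3*(-2) + 2)))*(P + P) = (P + (-6 - (6 + 2)))*(2*P) = (P + (-6 - 1*8))*(2*P) = (P + (-6 - 8))*(2*P) = (P - 14)*(2*P) = (-14 + P)*(2*P) = 2*P*(-14 + P))
-O(u) = -2*(-214)*(-14 - 214) = -2*(-214)*(-228) = -1*97584 = -97584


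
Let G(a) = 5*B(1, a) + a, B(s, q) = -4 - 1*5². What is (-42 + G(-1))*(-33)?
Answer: 6204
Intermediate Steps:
B(s, q) = -29 (B(s, q) = -4 - 1*25 = -4 - 25 = -29)
G(a) = -145 + a (G(a) = 5*(-29) + a = -145 + a)
(-42 + G(-1))*(-33) = (-42 + (-145 - 1))*(-33) = (-42 - 146)*(-33) = -188*(-33) = 6204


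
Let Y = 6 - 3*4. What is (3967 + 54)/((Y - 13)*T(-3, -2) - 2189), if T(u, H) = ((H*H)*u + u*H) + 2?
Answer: -4021/2113 ≈ -1.9030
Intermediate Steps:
Y = -6 (Y = 6 - 12 = -6)
T(u, H) = 2 + H*u + u*H² (T(u, H) = (H²*u + H*u) + 2 = (u*H² + H*u) + 2 = (H*u + u*H²) + 2 = 2 + H*u + u*H²)
(3967 + 54)/((Y - 13)*T(-3, -2) - 2189) = (3967 + 54)/((-6 - 13)*(2 - 2*(-3) - 3*(-2)²) - 2189) = 4021/(-19*(2 + 6 - 3*4) - 2189) = 4021/(-19*(2 + 6 - 12) - 2189) = 4021/(-19*(-4) - 2189) = 4021/(76 - 2189) = 4021/(-2113) = 4021*(-1/2113) = -4021/2113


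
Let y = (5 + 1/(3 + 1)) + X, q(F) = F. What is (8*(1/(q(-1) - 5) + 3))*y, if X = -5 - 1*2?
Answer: -119/3 ≈ -39.667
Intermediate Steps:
X = -7 (X = -5 - 2 = -7)
y = -7/4 (y = (5 + 1/(3 + 1)) - 7 = (5 + 1/4) - 7 = (5 + ¼) - 7 = 21/4 - 7 = -7/4 ≈ -1.7500)
(8*(1/(q(-1) - 5) + 3))*y = (8*(1/(-1 - 5) + 3))*(-7/4) = (8*(1/(-6) + 3))*(-7/4) = (8*(-⅙ + 3))*(-7/4) = (8*(17/6))*(-7/4) = (68/3)*(-7/4) = -119/3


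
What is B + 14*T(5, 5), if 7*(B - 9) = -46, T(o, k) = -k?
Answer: -473/7 ≈ -67.571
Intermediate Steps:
B = 17/7 (B = 9 + (1/7)*(-46) = 9 - 46/7 = 17/7 ≈ 2.4286)
B + 14*T(5, 5) = 17/7 + 14*(-1*5) = 17/7 + 14*(-5) = 17/7 - 70 = -473/7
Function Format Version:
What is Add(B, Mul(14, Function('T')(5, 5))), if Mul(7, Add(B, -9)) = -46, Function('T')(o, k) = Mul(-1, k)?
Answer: Rational(-473, 7) ≈ -67.571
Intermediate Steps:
B = Rational(17, 7) (B = Add(9, Mul(Rational(1, 7), -46)) = Add(9, Rational(-46, 7)) = Rational(17, 7) ≈ 2.4286)
Add(B, Mul(14, Function('T')(5, 5))) = Add(Rational(17, 7), Mul(14, Mul(-1, 5))) = Add(Rational(17, 7), Mul(14, -5)) = Add(Rational(17, 7), -70) = Rational(-473, 7)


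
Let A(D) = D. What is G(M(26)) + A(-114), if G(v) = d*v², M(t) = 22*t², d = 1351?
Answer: 298809294670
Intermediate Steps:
G(v) = 1351*v²
G(M(26)) + A(-114) = 1351*(22*26²)² - 114 = 1351*(22*676)² - 114 = 1351*14872² - 114 = 1351*221176384 - 114 = 298809294784 - 114 = 298809294670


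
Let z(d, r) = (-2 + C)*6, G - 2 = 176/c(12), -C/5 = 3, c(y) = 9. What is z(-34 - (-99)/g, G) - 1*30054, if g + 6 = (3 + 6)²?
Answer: -30156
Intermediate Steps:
C = -15 (C = -5*3 = -15)
g = 75 (g = -6 + (3 + 6)² = -6 + 9² = -6 + 81 = 75)
G = 194/9 (G = 2 + 176/9 = 194/9 ≈ 21.556)
z(d, r) = -102 (z(d, r) = (-2 - 15)*6 = -17*6 = -102)
z(-34 - (-99)/g, G) - 1*30054 = -102 - 1*30054 = -102 - 30054 = -30156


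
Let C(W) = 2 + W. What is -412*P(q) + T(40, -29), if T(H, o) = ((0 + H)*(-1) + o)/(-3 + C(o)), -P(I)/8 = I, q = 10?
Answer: 329623/10 ≈ 32962.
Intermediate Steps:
P(I) = -8*I
T(H, o) = (o - H)/(-1 + o) (T(H, o) = ((0 + H)*(-1) + o)/(-3 + (2 + o)) = (H*(-1) + o)/(-1 + o) = (-H + o)/(-1 + o) = (o - H)/(-1 + o))
-412*P(q) + T(40, -29) = -(-3296)*10 + (-29 - 1*40)/(-1 - 29) = -412*(-80) + (-29 - 40)/(-30) = 32960 - 1/30*(-69) = 32960 + 23/10 = 329623/10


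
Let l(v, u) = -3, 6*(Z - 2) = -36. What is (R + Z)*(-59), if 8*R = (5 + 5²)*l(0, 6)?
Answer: 3599/4 ≈ 899.75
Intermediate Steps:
Z = -4 (Z = 2 + (⅙)*(-36) = 2 - 6 = -4)
R = -45/4 (R = ((5 + 5²)*(-3))/8 = ((5 + 25)*(-3))/8 = (30*(-3))/8 = (⅛)*(-90) = -45/4 ≈ -11.250)
(R + Z)*(-59) = (-45/4 - 4)*(-59) = -61/4*(-59) = 3599/4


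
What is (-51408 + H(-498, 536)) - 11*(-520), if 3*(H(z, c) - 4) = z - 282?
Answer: -45944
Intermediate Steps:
H(z, c) = -90 + z/3 (H(z, c) = 4 + (z - 282)/3 = 4 + (-282 + z)/3 = 4 + (-94 + z/3) = -90 + z/3)
(-51408 + H(-498, 536)) - 11*(-520) = (-51408 + (-90 + (⅓)*(-498))) - 11*(-520) = (-51408 + (-90 - 166)) + 5720 = (-51408 - 256) + 5720 = -51664 + 5720 = -45944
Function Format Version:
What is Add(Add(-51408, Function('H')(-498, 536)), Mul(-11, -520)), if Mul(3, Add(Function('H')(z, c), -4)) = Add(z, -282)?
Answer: -45944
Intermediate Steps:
Function('H')(z, c) = Add(-90, Mul(Rational(1, 3), z)) (Function('H')(z, c) = Add(4, Mul(Rational(1, 3), Add(z, -282))) = Add(4, Mul(Rational(1, 3), Add(-282, z))) = Add(4, Add(-94, Mul(Rational(1, 3), z))) = Add(-90, Mul(Rational(1, 3), z)))
Add(Add(-51408, Function('H')(-498, 536)), Mul(-11, -520)) = Add(Add(-51408, Add(-90, Mul(Rational(1, 3), -498))), Mul(-11, -520)) = Add(Add(-51408, Add(-90, -166)), 5720) = Add(Add(-51408, -256), 5720) = Add(-51664, 5720) = -45944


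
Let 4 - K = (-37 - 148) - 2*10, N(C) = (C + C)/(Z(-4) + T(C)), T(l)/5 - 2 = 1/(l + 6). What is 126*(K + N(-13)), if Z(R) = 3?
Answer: 1120896/43 ≈ 26067.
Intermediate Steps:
T(l) = 10 + 5/(6 + l) (T(l) = 10 + 5/(l + 6) = 10 + 5/(6 + l))
N(C) = 2*C/(3 + 5*(13 + 2*C)/(6 + C)) (N(C) = (C + C)/(3 + 5*(13 + 2*C)/(6 + C)) = (2*C)/(3 + 5*(13 + 2*C)/(6 + C)) = 2*C/(3 + 5*(13 + 2*C)/(6 + C)))
K = 209 (K = 4 - ((-37 - 148) - 2*10) = 4 - (-185 - 20) = 4 - 1*(-205) = 4 + 205 = 209)
126*(K + N(-13)) = 126*(209 + 2*(-13)*(6 - 13)/(83 + 13*(-13))) = 126*(209 + 2*(-13)*(-7)/(83 - 169)) = 126*(209 + 2*(-13)*(-7)/(-86)) = 126*(209 + 2*(-13)*(-1/86)*(-7)) = 126*(209 - 91/43) = 126*(8896/43) = 1120896/43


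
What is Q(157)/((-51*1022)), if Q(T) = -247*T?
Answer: 38779/52122 ≈ 0.74400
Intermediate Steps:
Q(T) = -247*T
Q(157)/((-51*1022)) = (-247*157)/((-51*1022)) = -38779/(-52122) = -38779*(-1/52122) = 38779/52122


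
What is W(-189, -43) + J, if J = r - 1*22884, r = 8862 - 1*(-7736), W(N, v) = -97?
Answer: -6383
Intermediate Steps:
r = 16598 (r = 8862 + 7736 = 16598)
J = -6286 (J = 16598 - 1*22884 = 16598 - 22884 = -6286)
W(-189, -43) + J = -97 - 6286 = -6383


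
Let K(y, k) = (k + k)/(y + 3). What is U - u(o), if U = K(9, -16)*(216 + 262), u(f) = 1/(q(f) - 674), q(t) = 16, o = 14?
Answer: -2516189/1974 ≈ -1274.7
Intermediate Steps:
K(y, k) = 2*k/(3 + y) (K(y, k) = (2*k)/(3 + y) = 2*k/(3 + y))
u(f) = -1/658 (u(f) = 1/(16 - 674) = 1/(-658) = -1/658)
U = -3824/3 (U = (2*(-16)/(3 + 9))*(216 + 262) = (2*(-16)/12)*478 = (2*(-16)*(1/12))*478 = -8/3*478 = -3824/3 ≈ -1274.7)
U - u(o) = -3824/3 - 1*(-1/658) = -3824/3 + 1/658 = -2516189/1974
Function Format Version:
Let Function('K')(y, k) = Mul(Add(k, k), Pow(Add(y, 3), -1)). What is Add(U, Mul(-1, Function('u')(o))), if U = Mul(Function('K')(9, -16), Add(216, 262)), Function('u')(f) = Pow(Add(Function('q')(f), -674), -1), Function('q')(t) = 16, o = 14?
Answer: Rational(-2516189, 1974) ≈ -1274.7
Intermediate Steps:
Function('K')(y, k) = Mul(2, k, Pow(Add(3, y), -1)) (Function('K')(y, k) = Mul(Mul(2, k), Pow(Add(3, y), -1)) = Mul(2, k, Pow(Add(3, y), -1)))
Function('u')(f) = Rational(-1, 658) (Function('u')(f) = Pow(Add(16, -674), -1) = Pow(-658, -1) = Rational(-1, 658))
U = Rational(-3824, 3) (U = Mul(Mul(2, -16, Pow(Add(3, 9), -1)), Add(216, 262)) = Mul(Mul(2, -16, Pow(12, -1)), 478) = Mul(Mul(2, -16, Rational(1, 12)), 478) = Mul(Rational(-8, 3), 478) = Rational(-3824, 3) ≈ -1274.7)
Add(U, Mul(-1, Function('u')(o))) = Add(Rational(-3824, 3), Mul(-1, Rational(-1, 658))) = Add(Rational(-3824, 3), Rational(1, 658)) = Rational(-2516189, 1974)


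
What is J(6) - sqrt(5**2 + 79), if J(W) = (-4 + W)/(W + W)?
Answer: 1/6 - 2*sqrt(26) ≈ -10.031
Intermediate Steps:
J(W) = (-4 + W)/(2*W) (J(W) = (-4 + W)/((2*W)) = (-4 + W)*(1/(2*W)) = (-4 + W)/(2*W))
J(6) - sqrt(5**2 + 79) = (1/2)*(-4 + 6)/6 - sqrt(5**2 + 79) = (1/2)*(1/6)*2 - sqrt(25 + 79) = 1/6 - sqrt(104) = 1/6 - 2*sqrt(26)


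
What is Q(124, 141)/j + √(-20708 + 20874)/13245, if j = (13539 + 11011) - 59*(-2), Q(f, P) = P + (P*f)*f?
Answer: 2168157/24668 + √166/13245 ≈ 87.895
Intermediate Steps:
Q(f, P) = P + P*f²
j = 24668 (j = 24550 + 118 = 24668)
Q(124, 141)/j + √(-20708 + 20874)/13245 = (141*(1 + 124²))/24668 + √(-20708 + 20874)/13245 = (141*(1 + 15376))*(1/24668) + √166*(1/13245) = (141*15377)*(1/24668) + √166/13245 = 2168157*(1/24668) + √166/13245 = 2168157/24668 + √166/13245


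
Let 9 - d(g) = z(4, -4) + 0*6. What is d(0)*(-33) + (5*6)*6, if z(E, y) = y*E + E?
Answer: -513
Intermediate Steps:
z(E, y) = E + E*y (z(E, y) = E*y + E = E + E*y)
d(g) = 21 (d(g) = 9 - (4*(1 - 4) + 0*6) = 9 - (4*(-3) + 0) = 9 - (-12 + 0) = 9 - 1*(-12) = 9 + 12 = 21)
d(0)*(-33) + (5*6)*6 = 21*(-33) + (5*6)*6 = -693 + 30*6 = -693 + 180 = -513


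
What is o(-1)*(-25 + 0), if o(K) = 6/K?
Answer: 150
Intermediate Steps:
o(-1)*(-25 + 0) = (6/(-1))*(-25 + 0) = (6*(-1))*(-25) = -6*(-25) = 150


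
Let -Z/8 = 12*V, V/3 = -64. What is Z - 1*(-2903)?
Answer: 21335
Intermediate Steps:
V = -192 (V = 3*(-64) = -192)
Z = 18432 (Z = -96*(-192) = -8*(-2304) = 18432)
Z - 1*(-2903) = 18432 - 1*(-2903) = 18432 + 2903 = 21335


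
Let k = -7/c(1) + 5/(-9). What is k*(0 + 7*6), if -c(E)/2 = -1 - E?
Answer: -581/6 ≈ -96.833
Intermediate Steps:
c(E) = 2 + 2*E (c(E) = -2*(-1 - E) = 2 + 2*E)
k = -83/36 (k = -7/(2 + 2*1) + 5/(-9) = -7/(2 + 2) + 5*(-⅑) = -7/4 - 5/9 = -83/36 ≈ -2.3056)
k*(0 + 7*6) = -83*(0 + 7*6)/36 = -83*(0 + 42)/36 = -83/36*42 = -581/6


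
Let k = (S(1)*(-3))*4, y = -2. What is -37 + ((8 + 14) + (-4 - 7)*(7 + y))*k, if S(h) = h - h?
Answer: -37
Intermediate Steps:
S(h) = 0
k = 0 (k = (0*(-3))*4 = 0*4 = 0)
-37 + ((8 + 14) + (-4 - 7)*(7 + y))*k = -37 + ((8 + 14) + (-4 - 7)*(7 - 2))*0 = -37 + (22 - 11*5)*0 = -37 + (22 - 55)*0 = -37 - 33*0 = -37 + 0 = -37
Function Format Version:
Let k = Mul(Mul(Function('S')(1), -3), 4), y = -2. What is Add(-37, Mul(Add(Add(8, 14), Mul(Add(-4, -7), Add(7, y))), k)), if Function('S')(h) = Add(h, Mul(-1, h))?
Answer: -37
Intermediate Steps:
Function('S')(h) = 0
k = 0 (k = Mul(Mul(0, -3), 4) = Mul(0, 4) = 0)
Add(-37, Mul(Add(Add(8, 14), Mul(Add(-4, -7), Add(7, y))), k)) = Add(-37, Mul(Add(Add(8, 14), Mul(Add(-4, -7), Add(7, -2))), 0)) = Add(-37, Mul(Add(22, Mul(-11, 5)), 0)) = Add(-37, Mul(Add(22, -55), 0)) = Add(-37, Mul(-33, 0)) = Add(-37, 0) = -37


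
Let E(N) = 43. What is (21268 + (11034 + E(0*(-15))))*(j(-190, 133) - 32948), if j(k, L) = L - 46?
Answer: -1062889045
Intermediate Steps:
j(k, L) = -46 + L
(21268 + (11034 + E(0*(-15))))*(j(-190, 133) - 32948) = (21268 + (11034 + 43))*((-46 + 133) - 32948) = (21268 + 11077)*(87 - 32948) = 32345*(-32861) = -1062889045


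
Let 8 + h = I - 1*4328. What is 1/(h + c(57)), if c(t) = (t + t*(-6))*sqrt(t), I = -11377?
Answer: -827/12750976 + 15*sqrt(57)/12750976 ≈ -5.5976e-5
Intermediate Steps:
h = -15713 (h = -8 + (-11377 - 1*4328) = -8 + (-11377 - 4328) = -8 - 15705 = -15713)
c(t) = -5*t**(3/2) (c(t) = (t - 6*t)*sqrt(t) = (-5*t)*sqrt(t) = -5*t**(3/2))
1/(h + c(57)) = 1/(-15713 - 285*sqrt(57))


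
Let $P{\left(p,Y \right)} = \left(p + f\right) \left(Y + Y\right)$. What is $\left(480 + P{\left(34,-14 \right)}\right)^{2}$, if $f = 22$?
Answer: $1183744$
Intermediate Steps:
$P{\left(p,Y \right)} = 2 Y \left(22 + p\right)$ ($P{\left(p,Y \right)} = \left(p + 22\right) \left(Y + Y\right) = \left(22 + p\right) 2 Y = 2 Y \left(22 + p\right)$)
$\left(480 + P{\left(34,-14 \right)}\right)^{2} = \left(480 + 2 \left(-14\right) \left(22 + 34\right)\right)^{2} = \left(480 + 2 \left(-14\right) 56\right)^{2} = \left(480 - 1568\right)^{2} = \left(-1088\right)^{2} = 1183744$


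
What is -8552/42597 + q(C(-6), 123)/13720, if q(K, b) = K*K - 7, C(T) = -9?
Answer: -57090631/292215420 ≈ -0.19537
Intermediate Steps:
q(K, b) = -7 + K**2 (q(K, b) = K**2 - 7 = -7 + K**2)
-8552/42597 + q(C(-6), 123)/13720 = -8552/42597 + (-7 + (-9)**2)/13720 = -8552*1/42597 + (-7 + 81)*(1/13720) = -8552/42597 + 74*(1/13720) = -8552/42597 + 37/6860 = -57090631/292215420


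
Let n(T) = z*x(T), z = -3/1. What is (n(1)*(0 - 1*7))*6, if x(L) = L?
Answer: 126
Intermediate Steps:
z = -3 (z = -3*1 = -3)
n(T) = -3*T
(n(1)*(0 - 1*7))*6 = ((-3*1)*(0 - 1*7))*6 = -3*(0 - 7)*6 = -3*(-7)*6 = 21*6 = 126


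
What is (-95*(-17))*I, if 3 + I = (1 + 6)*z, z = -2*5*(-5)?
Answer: 560405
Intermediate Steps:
z = 50 (z = -10*(-5) = 50)
I = 347 (I = -3 + (1 + 6)*50 = -3 + 7*50 = -3 + 350 = 347)
(-95*(-17))*I = -95*(-17)*347 = 1615*347 = 560405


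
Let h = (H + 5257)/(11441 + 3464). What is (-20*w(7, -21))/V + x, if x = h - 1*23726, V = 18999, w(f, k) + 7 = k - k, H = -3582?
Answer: -1343739404789/56636019 ≈ -23726.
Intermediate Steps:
h = 335/2981 (h = (-3582 + 5257)/(11441 + 3464) = 1675/14905 = 1675*(1/14905) = 335/2981 ≈ 0.11238)
w(f, k) = -7 (w(f, k) = -7 + (k - k) = -7 + 0 = -7)
x = -70726871/2981 (x = 335/2981 - 1*23726 = 335/2981 - 23726 = -70726871/2981 ≈ -23726.)
(-20*w(7, -21))/V + x = -20*(-7)/18999 - 70726871/2981 = 140*(1/18999) - 70726871/2981 = 140/18999 - 70726871/2981 = -1343739404789/56636019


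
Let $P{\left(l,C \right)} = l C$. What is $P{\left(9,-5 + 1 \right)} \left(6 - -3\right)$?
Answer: $-324$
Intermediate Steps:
$P{\left(l,C \right)} = C l$
$P{\left(9,-5 + 1 \right)} \left(6 - -3\right) = \left(-5 + 1\right) 9 \left(6 - -3\right) = \left(-4\right) 9 \left(6 + 3\right) = \left(-36\right) 9 = -324$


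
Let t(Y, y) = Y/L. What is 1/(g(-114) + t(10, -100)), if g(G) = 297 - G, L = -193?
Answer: 193/79313 ≈ 0.0024334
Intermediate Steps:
t(Y, y) = -Y/193 (t(Y, y) = Y/(-193) = Y*(-1/193) = -Y/193)
1/(g(-114) + t(10, -100)) = 1/((297 - 1*(-114)) - 1/193*10) = 1/((297 + 114) - 10/193) = 1/(411 - 10/193) = 1/(79313/193) = 193/79313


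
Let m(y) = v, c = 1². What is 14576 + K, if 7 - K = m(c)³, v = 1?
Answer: 14582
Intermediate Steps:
c = 1
m(y) = 1
K = 6 (K = 7 - 1*1³ = 7 - 1*1 = 7 - 1 = 6)
14576 + K = 14576 + 6 = 14582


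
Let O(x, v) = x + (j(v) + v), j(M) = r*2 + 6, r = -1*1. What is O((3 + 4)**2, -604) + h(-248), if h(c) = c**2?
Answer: 60953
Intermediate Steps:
r = -1
j(M) = 4 (j(M) = -1*2 + 6 = -2 + 6 = 4)
O(x, v) = 4 + v + x (O(x, v) = x + (4 + v) = 4 + v + x)
O((3 + 4)**2, -604) + h(-248) = (4 - 604 + (3 + 4)**2) + (-248)**2 = (4 - 604 + 7**2) + 61504 = (4 - 604 + 49) + 61504 = -551 + 61504 = 60953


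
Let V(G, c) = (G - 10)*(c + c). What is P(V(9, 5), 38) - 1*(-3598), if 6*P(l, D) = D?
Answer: 10813/3 ≈ 3604.3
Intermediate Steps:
V(G, c) = 2*c*(-10 + G) (V(G, c) = (-10 + G)*(2*c) = 2*c*(-10 + G))
P(l, D) = D/6
P(V(9, 5), 38) - 1*(-3598) = (⅙)*38 - 1*(-3598) = 19/3 + 3598 = 10813/3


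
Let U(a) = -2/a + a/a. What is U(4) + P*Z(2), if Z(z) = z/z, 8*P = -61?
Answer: -57/8 ≈ -7.1250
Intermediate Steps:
P = -61/8 (P = (⅛)*(-61) = -61/8 ≈ -7.6250)
Z(z) = 1
U(a) = 1 - 2/a (U(a) = -2/a + 1 = 1 - 2/a)
U(4) + P*Z(2) = (-2 + 4)/4 - 61/8*1 = (¼)*2 - 61/8 = ½ - 61/8 = -57/8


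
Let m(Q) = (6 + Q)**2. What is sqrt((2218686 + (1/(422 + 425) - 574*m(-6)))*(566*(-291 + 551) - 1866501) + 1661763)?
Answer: I*sqrt(22617214870777814)/77 ≈ 1.9531e+6*I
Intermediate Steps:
sqrt((2218686 + (1/(422 + 425) - 574*m(-6)))*(566*(-291 + 551) - 1866501) + 1661763) = sqrt((2218686 + (1/(422 + 425) - 574*(6 - 6)**2))*(566*(-291 + 551) - 1866501) + 1661763) = sqrt((2218686 + (1/847 - 574*0**2))*(566*260 - 1866501) + 1661763) = sqrt((2218686 + (1/847 - 574*0))*(147160 - 1866501) + 1661763) = sqrt((2218686 + (1/847 + 0))*(-1719341) + 1661763) = sqrt((2218686 + 1/847)*(-1719341) + 1661763) = sqrt((1879227043/847)*(-1719341) + 1661763) = sqrt(-3231032103338663/847 + 1661763) = sqrt(-3231030695825402/847) = I*sqrt(22617214870777814)/77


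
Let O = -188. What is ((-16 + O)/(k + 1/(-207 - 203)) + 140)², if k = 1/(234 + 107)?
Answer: 90323354899600/529 ≈ 1.7074e+11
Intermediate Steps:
k = 1/341 ≈ 0.0029326
((-16 + O)/(k + 1/(-207 - 203)) + 140)² = ((-16 - 188)/(1/341 + 1/(-207 - 203)) + 140)² = (-204/(1/341 + 1/(-410)) + 140)² = (-204/(1/341 - 1/410) + 140)² = (-204/69/139810 + 140)² = (-204*139810/69 + 140)² = (-9507080/23 + 140)² = (-9503860/23)² = 90323354899600/529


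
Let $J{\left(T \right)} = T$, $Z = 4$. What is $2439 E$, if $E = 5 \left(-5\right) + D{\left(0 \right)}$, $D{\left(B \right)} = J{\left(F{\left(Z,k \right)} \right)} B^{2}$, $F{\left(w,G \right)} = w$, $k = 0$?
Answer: $-60975$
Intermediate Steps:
$D{\left(B \right)} = 4 B^{2}$
$E = -25$ ($E = 5 \left(-5\right) + 4 \cdot 0^{2} = -25 + 4 \cdot 0 = -25 + 0 = -25$)
$2439 E = 2439 \left(-25\right) = -60975$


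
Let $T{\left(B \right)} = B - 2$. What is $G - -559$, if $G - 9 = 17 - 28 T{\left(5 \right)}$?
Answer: $501$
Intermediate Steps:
$T{\left(B \right)} = -2 + B$
$G = -58$ ($G = 9 + \left(17 - 28 \left(-2 + 5\right)\right) = 9 + \left(17 - 84\right) = 9 - 67 = -58$)
$G - -559 = -58 - -559 = -58 + 559 = 501$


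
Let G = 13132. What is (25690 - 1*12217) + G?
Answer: 26605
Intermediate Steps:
(25690 - 1*12217) + G = (25690 - 1*12217) + 13132 = (25690 - 12217) + 13132 = 13473 + 13132 = 26605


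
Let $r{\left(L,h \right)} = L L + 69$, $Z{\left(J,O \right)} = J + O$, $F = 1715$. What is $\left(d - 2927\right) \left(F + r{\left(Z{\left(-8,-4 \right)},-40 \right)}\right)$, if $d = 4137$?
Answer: $2332880$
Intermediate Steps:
$r{\left(L,h \right)} = 69 + L^{2}$ ($r{\left(L,h \right)} = L^{2} + 69 = 69 + L^{2}$)
$\left(d - 2927\right) \left(F + r{\left(Z{\left(-8,-4 \right)},-40 \right)}\right) = \left(4137 - 2927\right) \left(1715 + \left(69 + \left(-8 - 4\right)^{2}\right)\right) = 1210 \left(1715 + \left(69 + \left(-12\right)^{2}\right)\right) = 1210 \left(1715 + \left(69 + 144\right)\right) = 1210 \left(1715 + 213\right) = 1210 \cdot 1928 = 2332880$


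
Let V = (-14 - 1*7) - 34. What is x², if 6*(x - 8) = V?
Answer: 49/36 ≈ 1.3611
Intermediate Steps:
V = -55 (V = (-14 - 7) - 34 = -21 - 34 = -55)
x = -7/6 (x = 8 + (⅙)*(-55) = 8 - 55/6 = -7/6 ≈ -1.1667)
x² = (-7/6)² = 49/36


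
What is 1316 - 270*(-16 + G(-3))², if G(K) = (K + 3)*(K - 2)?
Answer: -67804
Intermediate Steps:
G(K) = (-2 + K)*(3 + K) (G(K) = (3 + K)*(-2 + K) = (-2 + K)*(3 + K))
1316 - 270*(-16 + G(-3))² = 1316 - 270*(-16 + (-6 - 3 + (-3)²))² = 1316 - 270*(-16 + (-6 - 3 + 9))² = 1316 - 270*(-16 + 0)² = 1316 - 270*(-16)² = 1316 - 270*256 = 1316 - 69120 = -67804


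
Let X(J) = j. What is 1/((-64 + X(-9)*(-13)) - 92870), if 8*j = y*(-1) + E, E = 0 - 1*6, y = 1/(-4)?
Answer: -32/2973589 ≈ -1.0761e-5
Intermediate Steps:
y = -¼ (y = 1*(-¼) = -¼ ≈ -0.25000)
E = -6 (E = 0 - 6 = -6)
j = -23/32 (j = (-¼*(-1) - 6)/8 = (¼ - 6)/8 = (⅛)*(-23/4) = -23/32 ≈ -0.71875)
X(J) = -23/32
1/((-64 + X(-9)*(-13)) - 92870) = 1/((-64 - 23/32*(-13)) - 92870) = 1/((-64 + 299/32) - 92870) = 1/(-1749/32 - 92870) = 1/(-2973589/32) = -32/2973589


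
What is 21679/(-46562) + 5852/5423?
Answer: 14083237/22955066 ≈ 0.61351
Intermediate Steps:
21679/(-46562) + 5852/5423 = 21679*(-1/46562) + 5852*(1/5423) = -21679/46562 + 532/493 = 14083237/22955066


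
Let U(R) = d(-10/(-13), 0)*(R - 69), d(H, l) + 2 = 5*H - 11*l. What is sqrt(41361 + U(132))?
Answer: sqrt(7009665)/13 ≈ 203.66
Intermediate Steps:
d(H, l) = -2 - 11*l + 5*H (d(H, l) = -2 + (5*H - 11*l) = -2 + (-11*l + 5*H) = -2 - 11*l + 5*H)
U(R) = -1656/13 + 24*R/13 (U(R) = (-2 - 11*0 + 5*(-10/(-13)))*(R - 69) = (-2 + 0 + 5*(-10*(-1/13)))*(-69 + R) = (-2 + 0 + 5*(10/13))*(-69 + R) = (-2 + 0 + 50/13)*(-69 + R) = 24*(-69 + R)/13 = -1656/13 + 24*R/13)
sqrt(41361 + U(132)) = sqrt(41361 + (-1656/13 + (24/13)*132)) = sqrt(41361 + (-1656/13 + 3168/13)) = sqrt(41361 + 1512/13) = sqrt(539205/13) = sqrt(7009665)/13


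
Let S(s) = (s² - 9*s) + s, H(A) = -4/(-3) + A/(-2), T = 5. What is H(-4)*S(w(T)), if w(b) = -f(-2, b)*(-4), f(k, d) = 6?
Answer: 1280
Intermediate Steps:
w(b) = 24 (w(b) = -1*6*(-4) = -6*(-4) = 24)
H(A) = 4/3 - A/2 (H(A) = -4*(-⅓) + A*(-½) = 4/3 - A/2)
S(s) = s² - 8*s
H(-4)*S(w(T)) = (4/3 - ½*(-4))*(24*(-8 + 24)) = (4/3 + 2)*(24*16) = (10/3)*384 = 1280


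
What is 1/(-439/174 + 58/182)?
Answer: -15834/34903 ≈ -0.45366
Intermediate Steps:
1/(-439/174 + 58/182) = 1/(-439*1/174 + 58*(1/182)) = 1/(-439/174 + 29/91) = 1/(-34903/15834) = -15834/34903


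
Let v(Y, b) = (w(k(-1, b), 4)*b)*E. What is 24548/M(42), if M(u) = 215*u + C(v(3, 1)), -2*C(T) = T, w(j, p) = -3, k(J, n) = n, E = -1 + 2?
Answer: 49096/18063 ≈ 2.7180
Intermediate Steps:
E = 1
v(Y, b) = -3*b (v(Y, b) = -3*b*1 = -3*b)
C(T) = -T/2
M(u) = 3/2 + 215*u (M(u) = 215*u - (-3)/2 = 215*u - ½*(-3) = 215*u + 3/2 = 3/2 + 215*u)
24548/M(42) = 24548/(3/2 + 215*42) = 24548/(3/2 + 9030) = 24548/(18063/2) = 24548*(2/18063) = 49096/18063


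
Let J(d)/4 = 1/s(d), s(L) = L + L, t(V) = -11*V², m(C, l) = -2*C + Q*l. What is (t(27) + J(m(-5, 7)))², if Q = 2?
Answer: 9259635529/144 ≈ 6.4303e+7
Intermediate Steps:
m(C, l) = -2*C + 2*l
s(L) = 2*L
J(d) = 2/d (J(d) = 4/((2*d)) = 4*(1/(2*d)) = 2/d)
(t(27) + J(m(-5, 7)))² = (-11*27² + 2/(-2*(-5) + 2*7))² = (-11*729 + 2/(10 + 14))² = (-8019 + 2/24)² = (-8019 + 2*(1/24))² = (-8019 + 1/12)² = (-96227/12)² = 9259635529/144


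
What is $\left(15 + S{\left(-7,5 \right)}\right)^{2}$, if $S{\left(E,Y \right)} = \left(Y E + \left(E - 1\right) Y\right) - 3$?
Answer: $3969$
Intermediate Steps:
$S{\left(E,Y \right)} = -3 + E Y + Y \left(-1 + E\right)$ ($S{\left(E,Y \right)} = \left(E Y + \left(-1 + E\right) Y\right) - 3 = \left(E Y + Y \left(-1 + E\right)\right) - 3 = -3 + E Y + Y \left(-1 + E\right)$)
$\left(15 + S{\left(-7,5 \right)}\right)^{2} = \left(15 - \left(8 + 70\right)\right)^{2} = \left(15 - 78\right)^{2} = \left(-63\right)^{2} = 3969$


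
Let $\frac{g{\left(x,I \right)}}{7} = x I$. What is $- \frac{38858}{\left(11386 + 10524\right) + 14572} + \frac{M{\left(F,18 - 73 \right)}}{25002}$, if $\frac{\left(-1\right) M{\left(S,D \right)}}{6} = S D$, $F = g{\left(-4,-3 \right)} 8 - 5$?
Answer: $\frac{588210442}{76010247} \approx 7.7386$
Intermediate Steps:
$g{\left(x,I \right)} = 7 I x$ ($g{\left(x,I \right)} = 7 x I = 7 I x$)
$F = 667$ ($F = 7 \left(-3\right) \left(-4\right) 8 - 5 = 84 \cdot 8 - 5 = 672 - 5 = 667$)
$M{\left(S,D \right)} = - 6 D S$ ($M{\left(S,D \right)} = - 6 S D = - 6 D S$)
$- \frac{38858}{\left(11386 + 10524\right) + 14572} + \frac{M{\left(F,18 - 73 \right)}}{25002} = - \frac{38858}{\left(11386 + 10524\right) + 14572} + \frac{\left(-6\right) \left(18 - 73\right) 667}{25002} = - \frac{38858}{21910 + 14572} + \left(-6\right) \left(18 - 73\right) 667 \cdot \frac{1}{25002} = - \frac{38858}{36482} + \left(-6\right) \left(-55\right) 667 \cdot \frac{1}{25002} = \left(-38858\right) \frac{1}{36482} + 220110 \cdot \frac{1}{25002} = - \frac{19429}{18241} + \frac{36685}{4167} = \frac{588210442}{76010247}$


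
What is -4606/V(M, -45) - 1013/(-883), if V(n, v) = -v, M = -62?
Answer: -4021513/39735 ≈ -101.21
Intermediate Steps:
-4606/V(M, -45) - 1013/(-883) = -4606/((-1*(-45))) - 1013/(-883) = -4606/45 - 1013*(-1/883) = -4606*1/45 + 1013/883 = -4606/45 + 1013/883 = -4021513/39735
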